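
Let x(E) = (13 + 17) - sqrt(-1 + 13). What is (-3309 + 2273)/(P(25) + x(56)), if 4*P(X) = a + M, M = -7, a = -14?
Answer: -136752/3203 - 33152*sqrt(3)/9609 ≈ -48.671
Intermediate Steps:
P(X) = -21/4 (P(X) = (-14 - 7)/4 = (1/4)*(-21) = -21/4)
x(E) = 30 - 2*sqrt(3) (x(E) = 30 - sqrt(12) = 30 - 2*sqrt(3))
(-3309 + 2273)/(P(25) + x(56)) = (-3309 + 2273)/(-21/4 + (30 - 2*sqrt(3))) = -1036/(99/4 - 2*sqrt(3))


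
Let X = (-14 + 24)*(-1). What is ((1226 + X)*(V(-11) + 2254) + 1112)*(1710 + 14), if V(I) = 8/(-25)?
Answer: 118162394528/25 ≈ 4.7265e+9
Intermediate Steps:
X = -10 (X = 10*(-1) = -10)
V(I) = -8/25 (V(I) = 8*(-1/25) = -8/25)
((1226 + X)*(V(-11) + 2254) + 1112)*(1710 + 14) = ((1226 - 10)*(-8/25 + 2254) + 1112)*(1710 + 14) = (1216*(56342/25) + 1112)*1724 = (68511872/25 + 1112)*1724 = (68539672/25)*1724 = 118162394528/25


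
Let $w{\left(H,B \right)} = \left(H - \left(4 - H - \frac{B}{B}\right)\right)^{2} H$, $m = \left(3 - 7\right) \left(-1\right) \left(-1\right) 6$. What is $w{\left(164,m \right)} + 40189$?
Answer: $17362689$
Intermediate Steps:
$m = -24$ ($m = - 4 \cdot 1 \cdot 6 = \left(-4\right) 6 = -24$)
$w{\left(H,B \right)} = H \left(-3 + 2 H\right)^{2}$ ($w{\left(H,B \right)} = \left(H + \left(\left(-4 + 1\right) + H\right)\right)^{2} H = \left(H + \left(-3 + H\right)\right)^{2} H = \left(-3 + 2 H\right)^{2} H = H \left(-3 + 2 H\right)^{2}$)
$w{\left(164,m \right)} + 40189 = 164 \left(-3 + 2 \cdot 164\right)^{2} + 40189 = 164 \left(-3 + 328\right)^{2} + 40189 = 164 \cdot 325^{2} + 40189 = 164 \cdot 105625 + 40189 = 17322500 + 40189 = 17362689$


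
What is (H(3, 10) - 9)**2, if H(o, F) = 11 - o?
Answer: 1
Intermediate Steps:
(H(3, 10) - 9)**2 = ((11 - 1*3) - 9)**2 = ((11 - 3) - 9)**2 = (8 - 9)**2 = (-1)**2 = 1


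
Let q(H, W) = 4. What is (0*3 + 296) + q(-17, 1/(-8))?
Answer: 300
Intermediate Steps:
(0*3 + 296) + q(-17, 1/(-8)) = (0*3 + 296) + 4 = (0 + 296) + 4 = 296 + 4 = 300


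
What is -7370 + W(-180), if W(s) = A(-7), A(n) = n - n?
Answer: -7370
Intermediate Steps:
A(n) = 0
W(s) = 0
-7370 + W(-180) = -7370 + 0 = -7370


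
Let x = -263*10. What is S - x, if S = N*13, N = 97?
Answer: 3891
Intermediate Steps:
x = -2630
S = 1261 (S = 97*13 = 1261)
S - x = 1261 - 1*(-2630) = 1261 + 2630 = 3891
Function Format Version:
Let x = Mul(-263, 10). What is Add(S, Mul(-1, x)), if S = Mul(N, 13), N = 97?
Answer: 3891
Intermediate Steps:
x = -2630
S = 1261 (S = Mul(97, 13) = 1261)
Add(S, Mul(-1, x)) = Add(1261, Mul(-1, -2630)) = Add(1261, 2630) = 3891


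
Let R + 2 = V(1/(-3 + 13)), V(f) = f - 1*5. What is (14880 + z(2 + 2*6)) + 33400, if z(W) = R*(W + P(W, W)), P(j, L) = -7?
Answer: 482317/10 ≈ 48232.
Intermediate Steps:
V(f) = -5 + f (V(f) = f - 5 = -5 + f)
R = -69/10 (R = -2 + (-5 + 1/(-3 + 13)) = -2 + (-5 + 1/10) = -2 + (-5 + ⅒) = -2 - 49/10 = -69/10 ≈ -6.9000)
z(W) = 483/10 - 69*W/10 (z(W) = -69*(W - 7)/10 = -69*(-7 + W)/10 = 483/10 - 69*W/10)
(14880 + z(2 + 2*6)) + 33400 = (14880 + (483/10 - 69*(2 + 2*6)/10)) + 33400 = (14880 + (483/10 - 69*(2 + 12)/10)) + 33400 = (14880 + (483/10 - 69/10*14)) + 33400 = (14880 + (483/10 - 483/5)) + 33400 = (14880 - 483/10) + 33400 = 148317/10 + 33400 = 482317/10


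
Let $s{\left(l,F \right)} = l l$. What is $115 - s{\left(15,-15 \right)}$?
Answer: $-110$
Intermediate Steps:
$s{\left(l,F \right)} = l^{2}$
$115 - s{\left(15,-15 \right)} = 115 - 15^{2} = 115 - 225 = -110$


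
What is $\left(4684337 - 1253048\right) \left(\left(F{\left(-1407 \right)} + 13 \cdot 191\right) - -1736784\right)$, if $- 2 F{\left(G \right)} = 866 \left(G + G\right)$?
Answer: $10148822982681$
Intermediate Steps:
$F{\left(G \right)} = - 866 G$ ($F{\left(G \right)} = - \frac{866 \left(G + G\right)}{2} = - \frac{866 \cdot 2 G}{2} = - \frac{1732 G}{2} = - 866 G$)
$\left(4684337 - 1253048\right) \left(\left(F{\left(-1407 \right)} + 13 \cdot 191\right) - -1736784\right) = \left(4684337 - 1253048\right) \left(\left(\left(-866\right) \left(-1407\right) + 13 \cdot 191\right) - -1736784\right) = 3431289 \left(\left(1218462 + 2483\right) + 1736784\right) = 3431289 \left(1220945 + 1736784\right) = 3431289 \cdot 2957729 = 10148822982681$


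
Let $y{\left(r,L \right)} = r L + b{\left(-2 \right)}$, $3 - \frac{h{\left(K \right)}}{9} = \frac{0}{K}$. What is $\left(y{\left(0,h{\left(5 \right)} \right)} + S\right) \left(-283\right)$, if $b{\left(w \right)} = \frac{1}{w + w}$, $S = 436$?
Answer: $- \frac{493269}{4} \approx -1.2332 \cdot 10^{5}$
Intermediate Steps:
$h{\left(K \right)} = 27$ ($h{\left(K \right)} = 27 - 9 \frac{0}{K} = 27 - 0 = 27 + 0 = 27$)
$b{\left(w \right)} = \frac{1}{2 w}$
$y{\left(r,L \right)} = - \frac{1}{4} + L r$ ($y{\left(r,L \right)} = r L + \frac{1}{2 \left(-2\right)} = L r + \frac{1}{2} \left(- \frac{1}{2}\right) = L r - \frac{1}{4} = - \frac{1}{4} + L r$)
$\left(y{\left(0,h{\left(5 \right)} \right)} + S\right) \left(-283\right) = \left(\left(- \frac{1}{4} + 27 \cdot 0\right) + 436\right) \left(-283\right) = \left(\left(- \frac{1}{4} + 0\right) + 436\right) \left(-283\right) = \left(- \frac{1}{4} + 436\right) \left(-283\right) = \frac{1743}{4} \left(-283\right) = - \frac{493269}{4}$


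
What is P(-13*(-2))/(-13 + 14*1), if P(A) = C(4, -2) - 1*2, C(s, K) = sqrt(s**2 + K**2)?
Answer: -2 + 2*sqrt(5) ≈ 2.4721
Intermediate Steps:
C(s, K) = sqrt(K**2 + s**2)
P(A) = -2 + 2*sqrt(5) (P(A) = sqrt((-2)**2 + 4**2) - 1*2 = sqrt(4 + 16) - 2 = sqrt(20) - 2 = 2*sqrt(5) - 2 = -2 + 2*sqrt(5))
P(-13*(-2))/(-13 + 14*1) = (-2 + 2*sqrt(5))/(-13 + 14*1) = (-2 + 2*sqrt(5))/(-13 + 14) = (-2 + 2*sqrt(5))/1 = (-2 + 2*sqrt(5))*1 = -2 + 2*sqrt(5)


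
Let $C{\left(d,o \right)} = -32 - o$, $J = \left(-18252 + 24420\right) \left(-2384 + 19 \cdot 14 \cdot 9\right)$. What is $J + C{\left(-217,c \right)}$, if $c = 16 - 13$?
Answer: $61645$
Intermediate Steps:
$J = 61680$ ($J = 6168 \left(-2384 + 266 \cdot 9\right) = 6168 \left(-2384 + 2394\right) = 6168 \cdot 10 = 61680$)
$c = 3$
$J + C{\left(-217,c \right)} = 61680 - 35 = 61645$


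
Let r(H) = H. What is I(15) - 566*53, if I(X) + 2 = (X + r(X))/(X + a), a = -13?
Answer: -29985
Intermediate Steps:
I(X) = -2 + 2*X/(-13 + X) (I(X) = -2 + (X + X)/(X - 13) = -2 + (2*X)/(-13 + X) = -2 + 2*X/(-13 + X))
I(15) - 566*53 = 26/(-13 + 15) - 566*53 = 26/2 - 29998 = 26*(1/2) - 29998 = 13 - 29998 = -29985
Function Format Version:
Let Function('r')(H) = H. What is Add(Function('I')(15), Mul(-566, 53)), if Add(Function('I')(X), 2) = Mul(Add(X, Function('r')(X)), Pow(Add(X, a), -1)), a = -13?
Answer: -29985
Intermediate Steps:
Function('I')(X) = Add(-2, Mul(2, X, Pow(Add(-13, X), -1))) (Function('I')(X) = Add(-2, Mul(Add(X, X), Pow(Add(X, -13), -1))) = Add(-2, Mul(Mul(2, X), Pow(Add(-13, X), -1))) = Add(-2, Mul(2, X, Pow(Add(-13, X), -1))))
Add(Function('I')(15), Mul(-566, 53)) = Add(Mul(26, Pow(Add(-13, 15), -1)), Mul(-566, 53)) = Add(Mul(26, Pow(2, -1)), -29998) = Add(Mul(26, Rational(1, 2)), -29998) = Add(13, -29998) = -29985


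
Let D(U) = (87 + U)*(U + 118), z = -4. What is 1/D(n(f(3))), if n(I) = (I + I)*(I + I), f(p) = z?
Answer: 1/27482 ≈ 3.6387e-5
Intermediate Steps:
f(p) = -4
n(I) = 4*I² (n(I) = (2*I)*(2*I) = 4*I²)
D(U) = (87 + U)*(118 + U)
1/D(n(f(3))) = 1/(10266 + (4*(-4)²)² + 205*(4*(-4)²)) = 1/(10266 + (4*16)² + 205*(4*16)) = 1/(10266 + 64² + 205*64) = 1/(10266 + 4096 + 13120) = 1/27482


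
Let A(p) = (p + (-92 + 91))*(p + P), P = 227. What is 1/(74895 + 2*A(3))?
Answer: 1/75815 ≈ 1.3190e-5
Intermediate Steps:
A(p) = (-1 + p)*(227 + p) (A(p) = (p + (-92 + 91))*(p + 227) = (p - 1)*(227 + p) = (-1 + p)*(227 + p))
1/(74895 + 2*A(3)) = 1/(74895 + 2*(-227 + 3**2 + 226*3)) = 1/(74895 + 2*(-227 + 9 + 678)) = 1/(74895 + 2*460) = 1/(74895 + 920) = 1/75815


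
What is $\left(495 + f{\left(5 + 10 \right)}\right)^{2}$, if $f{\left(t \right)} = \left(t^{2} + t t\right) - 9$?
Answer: $876096$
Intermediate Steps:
$f{\left(t \right)} = -9 + 2 t^{2}$ ($f{\left(t \right)} = \left(t^{2} + t^{2}\right) - 9 = 2 t^{2} - 9 = -9 + 2 t^{2}$)
$\left(495 + f{\left(5 + 10 \right)}\right)^{2} = \left(495 - \left(9 - 2 \left(5 + 10\right)^{2}\right)\right)^{2} = \left(495 - \left(9 - 2 \cdot 15^{2}\right)\right)^{2} = \left(495 + \left(-9 + 2 \cdot 225\right)\right)^{2} = \left(495 + \left(-9 + 450\right)\right)^{2} = \left(495 + 441\right)^{2} = 936^{2} = 876096$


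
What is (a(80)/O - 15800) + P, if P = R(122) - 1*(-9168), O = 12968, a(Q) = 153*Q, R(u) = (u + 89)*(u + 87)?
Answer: 60735537/1621 ≈ 37468.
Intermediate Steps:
R(u) = (87 + u)*(89 + u) (R(u) = (89 + u)*(87 + u) = (87 + u)*(89 + u))
P = 53267 (P = (7743 + 122² + 176*122) - 1*(-9168) = (7743 + 14884 + 21472) + 9168 = 44099 + 9168 = 53267)
(a(80)/O - 15800) + P = ((153*80)/12968 - 15800) + 53267 = (12240*(1/12968) - 15800) + 53267 = (1530/1621 - 15800) + 53267 = -25610270/1621 + 53267 = 60735537/1621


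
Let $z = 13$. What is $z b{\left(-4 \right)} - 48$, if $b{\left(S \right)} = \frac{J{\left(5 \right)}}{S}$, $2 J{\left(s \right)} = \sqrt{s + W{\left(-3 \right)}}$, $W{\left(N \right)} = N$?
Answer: $-48 - \frac{13 \sqrt{2}}{8} \approx -50.298$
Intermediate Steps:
$J{\left(s \right)} = \frac{\sqrt{-3 + s}}{2}$ ($J{\left(s \right)} = \frac{\sqrt{s - 3}}{2} = \frac{\sqrt{-3 + s}}{2}$)
$b{\left(S \right)} = \frac{\sqrt{2}}{2 S}$ ($b{\left(S \right)} = \frac{\frac{1}{2} \sqrt{-3 + 5}}{S} = \frac{\frac{1}{2} \sqrt{2}}{S} = \frac{\sqrt{2}}{2 S}$)
$z b{\left(-4 \right)} - 48 = 13 \frac{\sqrt{2}}{2 \left(-4\right)} - 48 = 13 \cdot \frac{1}{2} \sqrt{2} \left(- \frac{1}{4}\right) - 48 = 13 \left(- \frac{\sqrt{2}}{8}\right) - 48 = - \frac{13 \sqrt{2}}{8} - 48 = -48 - \frac{13 \sqrt{2}}{8}$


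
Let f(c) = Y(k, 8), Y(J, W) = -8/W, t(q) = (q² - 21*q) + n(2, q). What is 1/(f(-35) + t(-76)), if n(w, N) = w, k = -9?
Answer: 1/7373 ≈ 0.00013563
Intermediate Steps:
t(q) = 2 + q² - 21*q (t(q) = (q² - 21*q) + 2 = 2 + q² - 21*q)
f(c) = -1 (f(c) = -8/8 = -8*⅛ = -1)
1/(f(-35) + t(-76)) = 1/(-1 + (2 + (-76)² - 21*(-76))) = 1/(-1 + (2 + 5776 + 1596)) = 1/(-1 + 7374) = 1/7373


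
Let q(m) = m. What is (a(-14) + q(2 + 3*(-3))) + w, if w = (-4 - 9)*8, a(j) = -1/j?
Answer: -1553/14 ≈ -110.93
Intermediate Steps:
w = -104 (w = -13*8 = -104)
(a(-14) + q(2 + 3*(-3))) + w = (-1/(-14) + (2 + 3*(-3))) - 104 = (-1*(-1/14) + (2 - 9)) - 104 = (1/14 - 7) - 104 = -97/14 - 104 = -1553/14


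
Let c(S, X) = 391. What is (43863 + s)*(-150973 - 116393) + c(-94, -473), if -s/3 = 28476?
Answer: 11113068181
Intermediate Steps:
s = -85428 (s = -3*28476 = -85428)
(43863 + s)*(-150973 - 116393) + c(-94, -473) = (43863 - 85428)*(-150973 - 116393) + 391 = -41565*(-267366) + 391 = 11113067790 + 391 = 11113068181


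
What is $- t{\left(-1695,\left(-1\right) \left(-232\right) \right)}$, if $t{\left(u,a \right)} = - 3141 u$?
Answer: $-5323995$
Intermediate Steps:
$- t{\left(-1695,\left(-1\right) \left(-232\right) \right)} = - \left(-3141\right) \left(-1695\right) = \left(-1\right) 5323995 = -5323995$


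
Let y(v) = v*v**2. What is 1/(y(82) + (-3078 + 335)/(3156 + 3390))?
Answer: 6546/3609252185 ≈ 1.8137e-6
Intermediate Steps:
y(v) = v**3
1/(y(82) + (-3078 + 335)/(3156 + 3390)) = 1/(82**3 + (-3078 + 335)/(3156 + 3390)) = 1/(551368 - 2743/6546) = 1/(3609252185/6546) = 6546/3609252185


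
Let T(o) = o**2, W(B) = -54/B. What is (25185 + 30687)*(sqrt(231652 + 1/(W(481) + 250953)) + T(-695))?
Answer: 26987572800 + 18624*sqrt(3375286185138050038551)/40236113 ≈ 2.7014e+10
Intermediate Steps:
(25185 + 30687)*(sqrt(231652 + 1/(W(481) + 250953)) + T(-695)) = (25185 + 30687)*(sqrt(231652 + 1/(-54/481 + 250953)) + (-695)**2) = 55872*(sqrt(231652 + 1/(-54*1/481 + 250953)) + 483025) = 55872*(sqrt(231652 + 1/(-54/481 + 250953)) + 483025) = 55872*(sqrt(231652 + 1/(120708339/481)) + 483025) = 55872*(sqrt(231652 + 481/120708339) + 483025) = 55872*(sqrt(27962328146509/120708339) + 483025) = 55872*(sqrt(3375286185138050038551)/120708339 + 483025) = 55872*(483025 + sqrt(3375286185138050038551)/120708339) = 26987572800 + 18624*sqrt(3375286185138050038551)/40236113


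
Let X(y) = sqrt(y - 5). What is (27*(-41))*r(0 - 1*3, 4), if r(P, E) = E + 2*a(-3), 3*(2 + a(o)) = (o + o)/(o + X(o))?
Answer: -13284/17 - 8856*I*sqrt(2)/17 ≈ -781.41 - 736.72*I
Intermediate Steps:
X(y) = sqrt(-5 + y)
a(o) = -2 + 2*o/(3*(o + sqrt(-5 + o))) (a(o) = -2 + ((o + o)/(o + sqrt(-5 + o)))/3 = -2 + ((2*o)/(o + sqrt(-5 + o)))/3 = -2 + (2*o/(o + sqrt(-5 + o)))/3 = -2 + 2*o/(3*(o + sqrt(-5 + o))))
r(P, E) = E + 2*(4 - 4*I*sqrt(2))/(-3 + 2*I*sqrt(2)) (r(P, E) = E + 2*((-2*sqrt(-5 - 3) - 4/3*(-3))/(-3 + sqrt(-5 - 3))) = E + 2*((-4*I*sqrt(2) + 4)/(-3 + sqrt(-8))) = E + 2*((-4*I*sqrt(2) + 4)/(-3 + 2*I*sqrt(2))) = E + 2*((4 - 4*I*sqrt(2))/(-3 + 2*I*sqrt(2))) = E + 2*(4 - 4*I*sqrt(2))/(-3 + 2*I*sqrt(2)))
(27*(-41))*r(0 - 1*3, 4) = (27*(-41))*(-56/17 + 4 + 8*I*sqrt(2)/17) = -1107*(12/17 + 8*I*sqrt(2)/17) = -13284/17 - 8856*I*sqrt(2)/17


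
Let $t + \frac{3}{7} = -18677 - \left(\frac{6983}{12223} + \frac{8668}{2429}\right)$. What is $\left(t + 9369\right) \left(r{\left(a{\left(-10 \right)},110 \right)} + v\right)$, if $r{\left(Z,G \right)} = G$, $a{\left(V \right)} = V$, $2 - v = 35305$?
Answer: $\frac{1390058419344750}{4241381} \approx 3.2774 \cdot 10^{8}$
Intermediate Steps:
$v = -35303$ ($v = 2 - 35305 = -35303$)
$t = - \frac{79235649339}{4241381}$ ($t = - \frac{3}{7} - \left(18677 + \frac{6983}{12223} + \frac{8668}{2429}\right) = - \frac{3}{7} - \frac{554636821230}{29689667} = - \frac{79235649339}{4241381} \approx -18682.0$)
$\left(t + 9369\right) \left(r{\left(a{\left(-10 \right)},110 \right)} + v\right) = \left(- \frac{79235649339}{4241381} + 9369\right) \left(110 - 35303\right) = \left(- \frac{39498150750}{4241381}\right) \left(-35193\right) = \frac{1390058419344750}{4241381}$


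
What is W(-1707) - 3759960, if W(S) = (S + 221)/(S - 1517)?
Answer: -6061054777/1612 ≈ -3.7600e+6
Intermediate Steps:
W(S) = (221 + S)/(-1517 + S)
W(-1707) - 3759960 = (221 - 1707)/(-1517 - 1707) - 3759960 = -1486/(-3224) - 3759960 = -1/3224*(-1486) - 3759960 = 743/1612 - 3759960 = -6061054777/1612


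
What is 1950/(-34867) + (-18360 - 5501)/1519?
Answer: -119274791/7566139 ≈ -15.764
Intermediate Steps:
1950/(-34867) + (-18360 - 5501)/1519 = 1950*(-1/34867) - 23861*1/1519 = -1950/34867 - 23861/1519 = -119274791/7566139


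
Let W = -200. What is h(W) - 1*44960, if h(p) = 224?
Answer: -44736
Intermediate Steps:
h(W) - 1*44960 = 224 - 1*44960 = 224 - 44960 = -44736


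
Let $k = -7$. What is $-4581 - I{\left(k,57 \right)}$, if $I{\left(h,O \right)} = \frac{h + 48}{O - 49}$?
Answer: $- \frac{36689}{8} \approx -4586.1$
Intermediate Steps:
$I{\left(h,O \right)} = \frac{48 + h}{-49 + O}$
$-4581 - I{\left(k,57 \right)} = -4581 - \frac{48 - 7}{-49 + 57} = -4581 - \frac{1}{8} \cdot 41 = -4581 - \frac{41}{8} = - \frac{36689}{8}$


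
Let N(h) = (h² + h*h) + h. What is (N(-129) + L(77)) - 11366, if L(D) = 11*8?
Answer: 21875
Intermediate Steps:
L(D) = 88
N(h) = h + 2*h² (N(h) = (h² + h²) + h = 2*h² + h = h + 2*h²)
(N(-129) + L(77)) - 11366 = (-129*(1 + 2*(-129)) + 88) - 11366 = (-129*(1 - 258) + 88) - 11366 = (-129*(-257) + 88) - 11366 = (33153 + 88) - 11366 = 33241 - 11366 = 21875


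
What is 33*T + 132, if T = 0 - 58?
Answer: -1782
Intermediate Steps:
T = -58
33*T + 132 = 33*(-58) + 132 = -1914 + 132 = -1782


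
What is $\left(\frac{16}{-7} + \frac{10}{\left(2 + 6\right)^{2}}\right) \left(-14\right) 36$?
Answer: $\frac{4293}{4} \approx 1073.3$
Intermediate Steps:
$\left(\frac{16}{-7} + \frac{10}{\left(2 + 6\right)^{2}}\right) \left(-14\right) 36 = \left(16 \left(- \frac{1}{7}\right) + \frac{10}{8^{2}}\right) \left(-14\right) 36 = \left(- \frac{16}{7} + \frac{10}{64}\right) \left(-14\right) 36 = \left(- \frac{16}{7} + 10 \cdot \frac{1}{64}\right) \left(-14\right) 36 = \left(- \frac{16}{7} + \frac{5}{32}\right) \left(-14\right) 36 = \left(- \frac{477}{224}\right) \left(-14\right) 36 = \frac{477}{16} \cdot 36 = \frac{4293}{4}$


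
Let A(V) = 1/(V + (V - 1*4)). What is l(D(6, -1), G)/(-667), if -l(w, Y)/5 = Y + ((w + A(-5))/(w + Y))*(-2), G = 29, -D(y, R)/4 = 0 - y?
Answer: 52120/247457 ≈ 0.21062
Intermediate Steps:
D(y, R) = 4*y (D(y, R) = -4*(0 - y) = -(-4)*y = 4*y)
A(V) = 1/(-4 + 2*V) (A(V) = 1/(V + (V - 4)) = 1/(V + (-4 + V)) = 1/(-4 + 2*V))
l(w, Y) = -5*Y + 10*(-1/14 + w)/(Y + w) (l(w, Y) = -5*(Y + ((w + 1/(2*(-2 - 5)))/(w + Y))*(-2)) = -5*(Y + ((w + (1/2)/(-7))/(Y + w))*(-2)) = -5*(Y + ((w + (1/2)*(-1/7))/(Y + w))*(-2)) = -5*(Y + ((w - 1/14)/(Y + w))*(-2)) = -5*(Y + ((-1/14 + w)/(Y + w))*(-2)) = -5*(Y - 2*(-1/14 + w)/(Y + w)) = -5*Y + 10*(-1/14 + w)/(Y + w))
l(D(6, -1), G)/(-667) = ((-5/7 - 5*29**2 + 10*(4*6) - 5*29*4*6)/(29 + 4*6))/(-667) = ((-5/7 - 5*841 + 10*24 - 5*29*24)/(29 + 24))*(-1/667) = ((-5/7 - 4205 + 240 - 3480)/53)*(-1/667) = ((1/53)*(-52120/7))*(-1/667) = -52120/371*(-1/667) = 52120/247457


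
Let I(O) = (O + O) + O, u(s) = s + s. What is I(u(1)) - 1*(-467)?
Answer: 473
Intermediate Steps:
u(s) = 2*s
I(O) = 3*O (I(O) = 2*O + O = 3*O)
I(u(1)) - 1*(-467) = 3*(2*1) - 1*(-467) = 3*2 + 467 = 6 + 467 = 473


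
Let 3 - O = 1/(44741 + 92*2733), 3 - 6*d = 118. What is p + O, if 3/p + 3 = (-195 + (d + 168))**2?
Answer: 68112044246/22693377917 ≈ 3.0014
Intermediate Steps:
d = -115/6 (d = 1/2 - 1/6*118 = 1/2 - 59/3 = -115/6 ≈ -19.167)
p = 108/76621 (p = 3/(-3 + (-195 + (-115/6 + 168))**2) = 3/(-3 + (-195 + 893/6)**2) = 3/(-3 + (-277/6)**2) = 3/(-3 + 76729/36) = 3/(76621/36) = 3*(36/76621) = 108/76621 ≈ 0.0014095)
O = 888530/296177 (O = 3 - 1/(44741 + 92*2733) = 3 - 1/(44741 + 251436) = 3 - 1/296177 = 888530/296177 ≈ 3.0000)
p + O = 108/76621 + 888530/296177 = 68112044246/22693377917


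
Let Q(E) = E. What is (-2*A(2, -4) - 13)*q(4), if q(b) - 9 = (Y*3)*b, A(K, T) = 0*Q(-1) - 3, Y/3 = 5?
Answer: -1323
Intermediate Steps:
Y = 15 (Y = 3*5 = 15)
A(K, T) = -3 (A(K, T) = 0*(-1) - 3 = 0 - 3 = -3)
q(b) = 9 + 45*b (q(b) = 9 + (15*3)*b = 9 + 45*b)
(-2*A(2, -4) - 13)*q(4) = (-2*(-3) - 13)*(9 + 45*4) = (6 - 13)*(9 + 180) = -7*189 = -1323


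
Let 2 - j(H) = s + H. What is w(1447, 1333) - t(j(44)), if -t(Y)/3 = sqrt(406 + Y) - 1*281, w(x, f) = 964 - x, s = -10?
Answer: -1326 + 3*sqrt(374) ≈ -1268.0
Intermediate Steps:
j(H) = 12 - H (j(H) = 2 - (-10 + H) = 2 + (10 - H) = 12 - H)
t(Y) = 843 - 3*sqrt(406 + Y) (t(Y) = -3*(sqrt(406 + Y) - 1*281) = -3*(sqrt(406 + Y) - 281) = -3*(-281 + sqrt(406 + Y)) = 843 - 3*sqrt(406 + Y))
w(1447, 1333) - t(j(44)) = (964 - 1*1447) - (843 - 3*sqrt(406 + (12 - 1*44))) = (964 - 1447) - (843 - 3*sqrt(406 + (12 - 44))) = -483 - (843 - 3*sqrt(406 - 32)) = -483 - (843 - 3*sqrt(374)) = -483 + (-843 + 3*sqrt(374)) = -1326 + 3*sqrt(374)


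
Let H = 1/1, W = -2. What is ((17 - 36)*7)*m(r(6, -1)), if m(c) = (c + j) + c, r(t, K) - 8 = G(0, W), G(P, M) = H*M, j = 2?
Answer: -1862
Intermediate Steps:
H = 1
G(P, M) = M (G(P, M) = 1*M = M)
r(t, K) = 6 (r(t, K) = 8 - 2 = 6)
m(c) = 2 + 2*c (m(c) = (c + 2) + c = (2 + c) + c = 2 + 2*c)
((17 - 36)*7)*m(r(6, -1)) = ((17 - 36)*7)*(2 + 2*6) = (-19*7)*(2 + 12) = -133*14 = -1862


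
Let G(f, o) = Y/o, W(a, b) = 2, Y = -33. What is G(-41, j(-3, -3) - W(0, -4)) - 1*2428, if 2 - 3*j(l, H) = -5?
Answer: -2527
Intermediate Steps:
j(l, H) = 7/3 (j(l, H) = 2/3 - 1/3*(-5) = 2/3 + 5/3 = 7/3)
G(f, o) = -33/o
G(-41, j(-3, -3) - W(0, -4)) - 1*2428 = -33/(7/3 - 1*2) - 1*2428 = -33/(7/3 - 2) - 2428 = -33/1/3 - 2428 = -33*3 - 2428 = -99 - 2428 = -2527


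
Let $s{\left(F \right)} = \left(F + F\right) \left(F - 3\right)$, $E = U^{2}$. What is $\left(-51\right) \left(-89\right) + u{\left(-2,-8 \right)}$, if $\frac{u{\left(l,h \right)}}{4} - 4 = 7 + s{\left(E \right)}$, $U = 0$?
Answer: $4583$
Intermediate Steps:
$E = 0$ ($E = 0^{2} = 0$)
$s{\left(F \right)} = 2 F \left(-3 + F\right)$
$u{\left(l,h \right)} = 44$ ($u{\left(l,h \right)} = 16 + 4 \left(7 + 2 \cdot 0 \left(-3 + 0\right)\right) = 16 + 4 \left(7 + 2 \cdot 0 \left(-3\right)\right) = 16 + 4 \left(7 + 0\right) = 16 + 4 \cdot 7 = 16 + 28 = 44$)
$\left(-51\right) \left(-89\right) + u{\left(-2,-8 \right)} = \left(-51\right) \left(-89\right) + 44 = 4539 + 44 = 4583$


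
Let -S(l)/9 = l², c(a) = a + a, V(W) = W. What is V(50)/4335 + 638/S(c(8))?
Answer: -88351/332928 ≈ -0.26538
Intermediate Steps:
c(a) = 2*a
S(l) = -9*l²
V(50)/4335 + 638/S(c(8)) = 50/4335 + 638/((-9*(2*8)²)) = 50*(1/4335) + 638/((-9*16²)) = 10/867 + 638/((-9*256)) = 10/867 + 638/(-2304) = 10/867 + 638*(-1/2304) = 10/867 - 319/1152 = -88351/332928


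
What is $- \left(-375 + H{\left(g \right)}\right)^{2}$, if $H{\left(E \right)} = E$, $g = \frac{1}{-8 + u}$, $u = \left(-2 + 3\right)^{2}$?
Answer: $- \frac{6895876}{49} \approx -1.4073 \cdot 10^{5}$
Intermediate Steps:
$u = 1$ ($u = 1^{2} = 1$)
$g = - \frac{1}{7}$ ($g = \frac{1}{-8 + 1} = \frac{1}{-7} = - \frac{1}{7} \approx -0.14286$)
$- \left(-375 + H{\left(g \right)}\right)^{2} = - \left(-375 - \frac{1}{7}\right)^{2} = - \left(- \frac{2626}{7}\right)^{2} = \left(-1\right) \frac{6895876}{49} = - \frac{6895876}{49}$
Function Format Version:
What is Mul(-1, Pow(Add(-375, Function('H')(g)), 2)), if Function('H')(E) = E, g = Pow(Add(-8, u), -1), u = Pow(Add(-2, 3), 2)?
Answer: Rational(-6895876, 49) ≈ -1.4073e+5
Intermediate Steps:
u = 1 (u = Pow(1, 2) = 1)
g = Rational(-1, 7) (g = Pow(Add(-8, 1), -1) = Pow(-7, -1) = Rational(-1, 7) ≈ -0.14286)
Mul(-1, Pow(Add(-375, Function('H')(g)), 2)) = Mul(-1, Pow(Add(-375, Rational(-1, 7)), 2)) = Mul(-1, Pow(Rational(-2626, 7), 2)) = Mul(-1, Rational(6895876, 49)) = Rational(-6895876, 49)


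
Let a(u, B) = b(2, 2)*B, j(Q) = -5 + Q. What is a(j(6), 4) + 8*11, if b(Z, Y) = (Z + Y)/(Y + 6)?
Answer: 90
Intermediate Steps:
b(Z, Y) = (Y + Z)/(6 + Y)
a(u, B) = B/2 (a(u, B) = ((2 + 2)/(6 + 2))*B = (4/8)*B = ((⅛)*4)*B = B/2)
a(j(6), 4) + 8*11 = (½)*4 + 8*11 = 2 + 88 = 90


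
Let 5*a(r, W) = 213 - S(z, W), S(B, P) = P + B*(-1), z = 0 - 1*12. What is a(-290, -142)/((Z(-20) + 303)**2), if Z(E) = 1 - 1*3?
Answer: 7/9245 ≈ 0.00075717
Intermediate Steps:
z = -12 (z = 0 - 12 = -12)
Z(E) = -2 (Z(E) = 1 - 3 = -2)
S(B, P) = P - B
a(r, W) = 201/5 - W/5 (a(r, W) = (213 - (W - 1*(-12)))/5 = (213 - (W + 12))/5 = (213 - (12 + W))/5 = (213 + (-12 - W))/5 = (201 - W)/5 = 201/5 - W/5)
a(-290, -142)/((Z(-20) + 303)**2) = (201/5 - 1/5*(-142))/((-2 + 303)**2) = (201/5 + 142/5)/(301**2) = (343/5)/90601 = (343/5)*(1/90601) = 7/9245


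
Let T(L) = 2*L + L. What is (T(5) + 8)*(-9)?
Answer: -207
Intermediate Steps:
T(L) = 3*L
(T(5) + 8)*(-9) = (3*5 + 8)*(-9) = (15 + 8)*(-9) = 23*(-9) = -207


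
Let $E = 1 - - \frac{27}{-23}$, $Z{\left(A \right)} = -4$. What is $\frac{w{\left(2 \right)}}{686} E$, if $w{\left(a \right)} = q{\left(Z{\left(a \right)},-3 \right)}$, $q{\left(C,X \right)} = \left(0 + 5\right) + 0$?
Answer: $- \frac{10}{7889} \approx -0.0012676$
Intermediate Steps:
$q{\left(C,X \right)} = 5$ ($q{\left(C,X \right)} = 5 + 0 = 5$)
$w{\left(a \right)} = 5$
$E = - \frac{4}{23}$ ($E = 1 - \left(-27\right) \left(- \frac{1}{23}\right) = 1 - \frac{27}{23} = - \frac{4}{23} \approx -0.17391$)
$\frac{w{\left(2 \right)}}{686} E = \frac{5}{686} \left(- \frac{4}{23}\right) = - \frac{10}{7889}$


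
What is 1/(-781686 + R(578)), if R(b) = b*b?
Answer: -1/447602 ≈ -2.2341e-6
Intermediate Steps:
R(b) = b²
1/(-781686 + R(578)) = 1/(-781686 + 578²) = 1/(-781686 + 334084) = 1/(-447602) = -1/447602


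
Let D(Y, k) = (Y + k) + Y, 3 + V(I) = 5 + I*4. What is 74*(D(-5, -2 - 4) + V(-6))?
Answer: -2812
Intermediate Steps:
V(I) = 2 + 4*I (V(I) = -3 + (5 + I*4) = -3 + (5 + 4*I) = 2 + 4*I)
D(Y, k) = k + 2*Y
74*(D(-5, -2 - 4) + V(-6)) = 74*(((-2 - 4) + 2*(-5)) + (2 + 4*(-6))) = 74*((-6 - 10) + (2 - 24)) = 74*(-16 - 22) = 74*(-38) = -2812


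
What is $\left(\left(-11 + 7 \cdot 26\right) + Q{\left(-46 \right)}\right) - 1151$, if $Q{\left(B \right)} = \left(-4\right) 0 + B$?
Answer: $-1026$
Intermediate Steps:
$Q{\left(B \right)} = B$ ($Q{\left(B \right)} = 0 + B = B$)
$\left(\left(-11 + 7 \cdot 26\right) + Q{\left(-46 \right)}\right) - 1151 = \left(\left(-11 + 7 \cdot 26\right) - 46\right) - 1151 = \left(\left(-11 + 182\right) - 46\right) - 1151 = \left(171 - 46\right) - 1151 = 125 - 1151 = -1026$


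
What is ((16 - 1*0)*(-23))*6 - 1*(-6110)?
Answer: 3902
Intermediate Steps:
((16 - 1*0)*(-23))*6 - 1*(-6110) = ((16 + 0)*(-23))*6 + 6110 = (16*(-23))*6 + 6110 = -368*6 + 6110 = -2208 + 6110 = 3902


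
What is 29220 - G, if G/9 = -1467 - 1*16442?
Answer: 190401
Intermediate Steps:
G = -161181 (G = 9*(-1467 - 1*16442) = 9*(-1467 - 16442) = 9*(-17909) = -161181)
29220 - G = 29220 - 1*(-161181) = 29220 + 161181 = 190401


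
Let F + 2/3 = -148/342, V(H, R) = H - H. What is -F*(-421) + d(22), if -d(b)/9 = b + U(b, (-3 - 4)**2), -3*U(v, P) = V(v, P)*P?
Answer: -113006/171 ≈ -660.85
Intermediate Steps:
V(H, R) = 0
F = -188/171 (F = -2/3 - 148/342 = -2/3 - 148*1/342 = -2/3 - 74/171 = -188/171 ≈ -1.0994)
U(v, P) = 0 (U(v, P) = -0*P = -1/3*0 = 0)
d(b) = -9*b (d(b) = -9*(b + 0) = -9*b)
-F*(-421) + d(22) = -1*(-188/171)*(-421) - 9*22 = (188/171)*(-421) - 198 = -79148/171 - 198 = -113006/171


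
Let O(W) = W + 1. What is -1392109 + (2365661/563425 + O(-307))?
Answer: -784519055714/563425 ≈ -1.3924e+6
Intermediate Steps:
O(W) = 1 + W
-1392109 + (2365661/563425 + O(-307)) = -1392109 + (2365661/563425 + (1 - 307)) = -1392109 + (2365661*(1/563425) - 306) = -1392109 + (2365661/563425 - 306) = -1392109 - 170042389/563425 = -784519055714/563425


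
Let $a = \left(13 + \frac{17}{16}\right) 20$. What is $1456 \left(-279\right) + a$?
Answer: $- \frac{1623771}{4} \approx -4.0594 \cdot 10^{5}$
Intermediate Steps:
$a = \frac{1125}{4}$ ($a = \left(13 + 17 \cdot \frac{1}{16}\right) 20 = \left(13 + \frac{17}{16}\right) 20 = \frac{225}{16} \cdot 20 = \frac{1125}{4} \approx 281.25$)
$1456 \left(-279\right) + a = 1456 \left(-279\right) + \frac{1125}{4} = -406224 + \frac{1125}{4} = - \frac{1623771}{4}$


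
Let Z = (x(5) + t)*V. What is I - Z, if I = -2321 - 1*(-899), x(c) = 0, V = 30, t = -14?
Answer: -1002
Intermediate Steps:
Z = -420 (Z = (0 - 14)*30 = -14*30 = -420)
I = -1422 (I = -2321 + 899 = -1422)
I - Z = -1422 - 1*(-420) = -1422 + 420 = -1002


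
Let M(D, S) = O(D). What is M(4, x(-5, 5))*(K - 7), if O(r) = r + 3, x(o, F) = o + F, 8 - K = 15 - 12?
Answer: -14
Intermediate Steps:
K = 5 (K = 8 - (15 - 12) = 8 - 1*3 = 8 - 3 = 5)
x(o, F) = F + o
O(r) = 3 + r
M(D, S) = 3 + D
M(4, x(-5, 5))*(K - 7) = (3 + 4)*(5 - 7) = 7*(-2) = -14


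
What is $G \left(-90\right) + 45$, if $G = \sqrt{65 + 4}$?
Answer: $45 - 90 \sqrt{69} \approx -702.6$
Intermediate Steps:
$G = \sqrt{69} \approx 8.3066$
$G \left(-90\right) + 45 = \sqrt{69} \left(-90\right) + 45 = - 90 \sqrt{69} + 45 = 45 - 90 \sqrt{69}$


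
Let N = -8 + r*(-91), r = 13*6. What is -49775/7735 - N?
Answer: 10983027/1547 ≈ 7099.6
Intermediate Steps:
r = 78
N = -7106 (N = -8 + 78*(-91) = -8 - 7098 = -7106)
-49775/7735 - N = -49775/7735 - 1*(-7106) = -49775*1/7735 + 7106 = -9955/1547 + 7106 = 10983027/1547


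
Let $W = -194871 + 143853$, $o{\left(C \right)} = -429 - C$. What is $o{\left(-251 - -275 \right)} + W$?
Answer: $-51471$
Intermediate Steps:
$W = -51018$
$o{\left(-251 - -275 \right)} + W = \left(-429 - \left(-251 - -275\right)\right) - 51018 = \left(-429 - \left(-251 + 275\right)\right) - 51018 = \left(-429 - 24\right) - 51018 = -453 - 51018 = -51471$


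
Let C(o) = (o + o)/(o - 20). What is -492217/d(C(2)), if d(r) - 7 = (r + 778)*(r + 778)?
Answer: -3624507/4454597 ≈ -0.81366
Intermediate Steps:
C(o) = 2*o/(-20 + o) (C(o) = (2*o)/(-20 + o) = 2*o/(-20 + o))
d(r) = 7 + (778 + r)**2 (d(r) = 7 + (r + 778)*(r + 778) = 7 + (778 + r)*(778 + r) = 7 + (778 + r)**2)
-492217/d(C(2)) = -492217/(7 + (778 + 2*2/(-20 + 2))**2) = -492217/(7 + (778 + 2*2/(-18))**2) = -492217/(7 + (778 + 2*2*(-1/18))**2) = -492217/(7 + (778 - 2/9)**2) = -492217/(7 + (7000/9)**2) = -492217/(7 + 49000000/81) = -492217/49000567/81 = -492217*81/49000567 = -3624507/4454597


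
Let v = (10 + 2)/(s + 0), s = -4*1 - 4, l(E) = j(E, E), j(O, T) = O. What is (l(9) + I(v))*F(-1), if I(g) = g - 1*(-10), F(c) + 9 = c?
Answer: -175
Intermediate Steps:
F(c) = -9 + c
l(E) = E
s = -8 (s = -4 - 4 = -8)
v = -3/2 (v = (10 + 2)/(-8 + 0) = 12/(-8) = 12*(-⅛) = -3/2 ≈ -1.5000)
I(g) = 10 + g (I(g) = g + 10 = 10 + g)
(l(9) + I(v))*F(-1) = (9 + (10 - 3/2))*(-9 - 1) = (9 + 17/2)*(-10) = (35/2)*(-10) = -175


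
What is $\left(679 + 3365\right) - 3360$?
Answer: $684$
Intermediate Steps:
$\left(679 + 3365\right) - 3360 = 4044 - 3360 = 684$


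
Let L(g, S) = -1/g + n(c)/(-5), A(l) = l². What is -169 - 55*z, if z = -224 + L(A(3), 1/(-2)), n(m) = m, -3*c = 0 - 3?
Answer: 109513/9 ≈ 12168.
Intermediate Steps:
c = 1 (c = -(0 - 3)/3 = -⅓*(-3) = 1)
L(g, S) = -⅕ - 1/g (L(g, S) = -1/g + 1/(-5) = -1/g + 1*(-⅕) = -1/g - ⅕ = -⅕ - 1/g)
z = -10094/45 (z = -224 + (-5 - 1*3²)/(5*(3²)) = -224 + (⅕)*(-5 - 1*9)/9 = -224 + (⅕)*(⅑)*(-5 - 9) = -224 + (⅕)*(⅑)*(-14) = -224 - 14/45 = -10094/45 ≈ -224.31)
-169 - 55*z = -169 - 55*(-10094/45) = -169 + 111034/9 = 109513/9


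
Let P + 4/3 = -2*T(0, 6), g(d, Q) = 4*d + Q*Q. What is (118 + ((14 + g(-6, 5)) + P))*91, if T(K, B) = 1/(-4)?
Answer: 72163/6 ≈ 12027.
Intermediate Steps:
T(K, B) = -1/4
g(d, Q) = Q**2 + 4*d (g(d, Q) = 4*d + Q**2 = Q**2 + 4*d)
P = -5/6 (P = -4/3 - 2*(-1/4) = -4/3 + 1/2 = -5/6 ≈ -0.83333)
(118 + ((14 + g(-6, 5)) + P))*91 = (118 + ((14 + (5**2 + 4*(-6))) - 5/6))*91 = (118 + ((14 + (25 - 24)) - 5/6))*91 = (118 + ((14 + 1) - 5/6))*91 = (118 + (15 - 5/6))*91 = (118 + 85/6)*91 = (793/6)*91 = 72163/6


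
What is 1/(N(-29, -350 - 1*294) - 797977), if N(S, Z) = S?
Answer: -1/798006 ≈ -1.2531e-6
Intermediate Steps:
1/(N(-29, -350 - 1*294) - 797977) = 1/(-29 - 797977) = 1/(-798006) = -1/798006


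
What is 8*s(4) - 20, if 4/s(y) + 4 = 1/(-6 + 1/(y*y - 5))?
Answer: -7500/271 ≈ -27.675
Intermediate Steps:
s(y) = 4/(-4 + 1/(-6 + 1/(-5 + y**2))) (s(y) = 4/(-4 + 1/(-6 + 1/(y*y - 5))) = 4/(-4 + 1/(-6 + 1/(y**2 - 5))) = 4/(-4 + 1/(-6 + 1/(-5 + y**2))))
8*s(4) - 20 = 8*(4*(31 - 6*4**2)/(-129 + 25*4**2)) - 20 = 8*(4*(31 - 6*16)/(-129 + 25*16)) - 20 = 8*(4*(31 - 96)/(-129 + 400)) - 20 = 8*(4*(-65)/271) - 20 = 8*(4*(1/271)*(-65)) - 20 = 8*(-260/271) - 20 = -2080/271 - 20 = -7500/271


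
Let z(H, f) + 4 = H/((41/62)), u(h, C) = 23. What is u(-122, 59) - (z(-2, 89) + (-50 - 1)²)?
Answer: -105410/41 ≈ -2571.0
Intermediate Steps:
z(H, f) = -4 + 62*H/41 (z(H, f) = -4 + H/((41/62)) = -4 + H/((41*(1/62))) = -4 + H/(41/62) = -4 + H*(62/41) = -4 + 62*H/41)
u(-122, 59) - (z(-2, 89) + (-50 - 1)²) = 23 - ((-4 + (62/41)*(-2)) + (-50 - 1)²) = 23 - ((-4 - 124/41) + (-51)²) = 23 - (-288/41 + 2601) = 23 - 1*106353/41 = 23 - 106353/41 = -105410/41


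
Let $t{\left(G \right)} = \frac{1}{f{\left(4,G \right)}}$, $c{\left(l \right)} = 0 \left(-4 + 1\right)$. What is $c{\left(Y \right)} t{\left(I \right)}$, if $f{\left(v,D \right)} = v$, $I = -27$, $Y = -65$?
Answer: $0$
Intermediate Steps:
$c{\left(l \right)} = 0$ ($c{\left(l \right)} = 0 \left(-3\right) = 0$)
$t{\left(G \right)} = \frac{1}{4}$
$c{\left(Y \right)} t{\left(I \right)} = 0 \cdot \frac{1}{4} = 0$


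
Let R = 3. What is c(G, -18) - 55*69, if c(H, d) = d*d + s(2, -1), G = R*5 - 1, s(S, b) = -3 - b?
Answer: -3473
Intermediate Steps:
G = 14 (G = 3*5 - 1 = 15 - 1 = 14)
c(H, d) = -2 + d**2 (c(H, d) = d*d + (-3 - 1*(-1)) = d**2 + (-3 + 1) = d**2 - 2 = -2 + d**2)
c(G, -18) - 55*69 = (-2 + (-18)**2) - 55*69 = (-2 + 324) - 3795 = 322 - 3795 = -3473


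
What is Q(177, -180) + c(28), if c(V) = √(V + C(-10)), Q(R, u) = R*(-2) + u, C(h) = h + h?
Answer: -534 + 2*√2 ≈ -531.17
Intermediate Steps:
C(h) = 2*h
Q(R, u) = u - 2*R (Q(R, u) = -2*R + u = u - 2*R)
c(V) = √(-20 + V) (c(V) = √(V + 2*(-10)) = √(V - 20) = √(-20 + V))
Q(177, -180) + c(28) = (-180 - 2*177) + √(-20 + 28) = (-180 - 354) + √8 = -534 + 2*√2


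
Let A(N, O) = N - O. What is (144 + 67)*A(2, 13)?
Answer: -2321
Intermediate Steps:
(144 + 67)*A(2, 13) = (144 + 67)*(2 - 1*13) = 211*(2 - 13) = 211*(-11) = -2321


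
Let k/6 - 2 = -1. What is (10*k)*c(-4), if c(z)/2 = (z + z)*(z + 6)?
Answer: -1920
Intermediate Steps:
k = 6 (k = 12 + 6*(-1) = 12 - 6 = 6)
c(z) = 4*z*(6 + z) (c(z) = 2*((z + z)*(z + 6)) = 2*((2*z)*(6 + z)) = 2*(2*z*(6 + z)) = 4*z*(6 + z))
(10*k)*c(-4) = (10*6)*(4*(-4)*(6 - 4)) = 60*(4*(-4)*2) = 60*(-32) = -1920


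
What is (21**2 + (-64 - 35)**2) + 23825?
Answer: 34067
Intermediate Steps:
(21**2 + (-64 - 35)**2) + 23825 = (441 + (-99)**2) + 23825 = (441 + 9801) + 23825 = 10242 + 23825 = 34067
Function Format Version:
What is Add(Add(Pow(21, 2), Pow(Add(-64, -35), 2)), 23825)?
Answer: 34067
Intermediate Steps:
Add(Add(Pow(21, 2), Pow(Add(-64, -35), 2)), 23825) = Add(Add(441, Pow(-99, 2)), 23825) = Add(Add(441, 9801), 23825) = Add(10242, 23825) = 34067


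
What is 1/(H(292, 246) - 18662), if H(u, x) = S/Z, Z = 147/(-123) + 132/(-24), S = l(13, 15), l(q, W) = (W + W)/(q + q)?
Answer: -2379/44397308 ≈ -5.3584e-5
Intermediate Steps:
l(q, W) = W/q (l(q, W) = (2*W)/((2*q)) = (2*W)*(1/(2*q)) = W/q)
S = 15/13 ≈ 1.1538
Z = -549/82 (Z = 147*(-1/123) + 132*(-1/24) = -49/41 - 11/2 = -549/82 ≈ -6.6951)
H(u, x) = -410/2379 (H(u, x) = 15/(13*(-549/82)) = (15/13)*(-82/549) = -410/2379)
1/(H(292, 246) - 18662) = 1/(-410/2379 - 18662) = 1/(-44397308/2379) = -2379/44397308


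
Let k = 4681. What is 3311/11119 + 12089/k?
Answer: 149916382/52048039 ≈ 2.8803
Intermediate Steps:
3311/11119 + 12089/k = 3311/11119 + 12089/4681 = 149916382/52048039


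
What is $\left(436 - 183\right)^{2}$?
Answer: $64009$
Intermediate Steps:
$\left(436 - 183\right)^{2} = 253^{2} = 64009$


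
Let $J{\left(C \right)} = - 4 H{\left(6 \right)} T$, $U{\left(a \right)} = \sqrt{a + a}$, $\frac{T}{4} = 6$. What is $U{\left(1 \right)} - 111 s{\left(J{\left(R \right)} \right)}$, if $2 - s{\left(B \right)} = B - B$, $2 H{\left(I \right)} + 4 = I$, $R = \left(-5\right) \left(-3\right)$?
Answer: $-222 + \sqrt{2} \approx -220.59$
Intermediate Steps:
$R = 15$
$T = 24$ ($T = 4 \cdot 6 = 24$)
$H{\left(I \right)} = -2 + \frac{I}{2}$
$U{\left(a \right)} = \sqrt{2} \sqrt{a}$ ($U{\left(a \right)} = \sqrt{2 a} = \sqrt{2} \sqrt{a}$)
$J{\left(C \right)} = -96$ ($J{\left(C \right)} = - 4 \left(-2 + \frac{1}{2} \cdot 6\right) 24 = - 4 \left(-2 + 3\right) 24 = \left(-4\right) 1 \cdot 24 = \left(-4\right) 24 = -96$)
$s{\left(B \right)} = 2$ ($s{\left(B \right)} = 2 - \left(B - B\right) = 2 - 0 = 2 + 0 = 2$)
$U{\left(1 \right)} - 111 s{\left(J{\left(R \right)} \right)} = \sqrt{2} \sqrt{1} - 222 = \sqrt{2} \cdot 1 - 222 = \sqrt{2} - 222 = -222 + \sqrt{2}$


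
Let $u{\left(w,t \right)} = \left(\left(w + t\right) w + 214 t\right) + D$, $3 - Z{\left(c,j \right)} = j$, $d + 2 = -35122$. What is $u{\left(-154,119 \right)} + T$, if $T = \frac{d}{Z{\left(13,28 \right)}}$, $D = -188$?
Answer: $\frac{801824}{25} \approx 32073.0$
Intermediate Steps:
$d = -35124$ ($d = -2 - 35122 = -35124$)
$Z{\left(c,j \right)} = 3 - j$
$T = \frac{35124}{25}$ ($T = - \frac{35124}{3 - 28} = - \frac{35124}{-25} = \left(-35124\right) \left(- \frac{1}{25}\right) = \frac{35124}{25} \approx 1405.0$)
$u{\left(w,t \right)} = -188 + 214 t + w \left(t + w\right)$ ($u{\left(w,t \right)} = \left(\left(w + t\right) w + 214 t\right) - 188 = \left(\left(t + w\right) w + 214 t\right) - 188 = \left(w \left(t + w\right) + 214 t\right) - 188 = \left(214 t + w \left(t + w\right)\right) - 188 = -188 + 214 t + w \left(t + w\right)$)
$u{\left(-154,119 \right)} + T = \left(-188 + \left(-154\right)^{2} + 214 \cdot 119 + 119 \left(-154\right)\right) + \frac{35124}{25} = \left(-188 + 23716 + 25466 - 18326\right) + \frac{35124}{25} = 30668 + \frac{35124}{25} = \frac{801824}{25}$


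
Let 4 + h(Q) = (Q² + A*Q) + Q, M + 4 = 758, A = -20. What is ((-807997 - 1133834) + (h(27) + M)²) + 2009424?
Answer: 1000749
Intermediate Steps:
M = 754 (M = -4 + 758 = 754)
h(Q) = -4 + Q² - 19*Q (h(Q) = -4 + ((Q² - 20*Q) + Q) = -4 + (Q² - 19*Q) = -4 + Q² - 19*Q)
((-807997 - 1133834) + (h(27) + M)²) + 2009424 = ((-807997 - 1133834) + ((-4 + 27² - 19*27) + 754)²) + 2009424 = (-1941831 + ((-4 + 729 - 513) + 754)²) + 2009424 = (-1941831 + (212 + 754)²) + 2009424 = (-1941831 + 966²) + 2009424 = (-1941831 + 933156) + 2009424 = -1008675 + 2009424 = 1000749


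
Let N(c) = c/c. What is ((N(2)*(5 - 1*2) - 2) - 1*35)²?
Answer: 1156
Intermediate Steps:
N(c) = 1
((N(2)*(5 - 1*2) - 2) - 1*35)² = ((1*(5 - 1*2) - 2) - 1*35)² = ((1*(5 - 2) - 2) - 35)² = ((1*3 - 2) - 35)² = ((3 - 2) - 35)² = (1 - 35)² = (-34)² = 1156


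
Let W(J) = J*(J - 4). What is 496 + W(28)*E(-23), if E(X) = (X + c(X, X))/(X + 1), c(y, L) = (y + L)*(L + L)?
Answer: -697792/11 ≈ -63436.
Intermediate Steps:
c(y, L) = 2*L*(L + y) (c(y, L) = (L + y)*(2*L) = 2*L*(L + y))
W(J) = J*(-4 + J)
E(X) = (X + 4*X²)/(1 + X) (E(X) = (X + 2*X*(X + X))/(X + 1) = (X + 2*X*(2*X))/(1 + X) = (X + 4*X²)/(1 + X))
496 + W(28)*E(-23) = 496 + (28*(-4 + 28))*(-23*(1 + 4*(-23))/(1 - 23)) = 496 + (28*24)*(-23*(1 - 92)/(-22)) = 496 + 672*(-23*(-1/22)*(-91)) = 496 + 672*(-2093/22) = 496 - 703248/11 = -697792/11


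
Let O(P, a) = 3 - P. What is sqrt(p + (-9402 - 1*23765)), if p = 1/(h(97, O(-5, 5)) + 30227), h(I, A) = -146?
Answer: I*sqrt(30011709198606)/30081 ≈ 182.12*I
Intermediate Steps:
p = 1/30081 (p = 1/(-146 + 30227) = 1/30081 ≈ 3.3244e-5)
sqrt(p + (-9402 - 1*23765)) = sqrt(1/30081 + (-9402 - 1*23765)) = sqrt(1/30081 + (-9402 - 23765)) = sqrt(1/30081 - 33167) = sqrt(-997696526/30081) = I*sqrt(30011709198606)/30081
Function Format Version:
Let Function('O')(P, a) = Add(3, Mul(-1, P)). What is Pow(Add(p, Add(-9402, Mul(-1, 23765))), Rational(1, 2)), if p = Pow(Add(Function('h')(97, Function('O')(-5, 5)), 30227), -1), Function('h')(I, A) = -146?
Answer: Mul(Rational(1, 30081), I, Pow(30011709198606, Rational(1, 2))) ≈ Mul(182.12, I)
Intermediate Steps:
p = Rational(1, 30081) (p = Pow(Add(-146, 30227), -1) = Pow(30081, -1) = Rational(1, 30081) ≈ 3.3244e-5)
Pow(Add(p, Add(-9402, Mul(-1, 23765))), Rational(1, 2)) = Pow(Add(Rational(1, 30081), Add(-9402, Mul(-1, 23765))), Rational(1, 2)) = Pow(Add(Rational(1, 30081), Add(-9402, -23765)), Rational(1, 2)) = Pow(Add(Rational(1, 30081), -33167), Rational(1, 2)) = Pow(Rational(-997696526, 30081), Rational(1, 2)) = Mul(Rational(1, 30081), I, Pow(30011709198606, Rational(1, 2)))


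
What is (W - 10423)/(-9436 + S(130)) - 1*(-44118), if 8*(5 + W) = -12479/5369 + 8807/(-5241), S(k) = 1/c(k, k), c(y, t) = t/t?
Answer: 46852865382884339/1061963180460 ≈ 44119.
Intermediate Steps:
c(y, t) = 1
S(k) = 1 (S(k) = 1/1 = 1)
W = -619122191/112555716 (W = -5 + (-12479/5369 + 8807/(-5241))/8 = -5 + (-12479*1/5369 + 8807*(-1/5241))/8 = -5 + (-12479/5369 - 8807/5241)/8 = -5 + (⅛)*(-112687222/28138929) = -5 - 56343611/112555716 = -619122191/112555716 ≈ -5.5006)
(W - 10423)/(-9436 + S(130)) - 1*(-44118) = (-619122191/112555716 - 10423)/(-9436 + 1) - 1*(-44118) = -1173787350059/112555716/(-9435) + 44118 = -1173787350059/112555716*(-1/9435) + 44118 = 1173787350059/1061963180460 + 44118 = 46852865382884339/1061963180460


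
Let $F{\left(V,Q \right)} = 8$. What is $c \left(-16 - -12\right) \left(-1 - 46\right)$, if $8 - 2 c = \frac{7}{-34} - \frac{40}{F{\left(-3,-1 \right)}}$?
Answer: $\frac{21103}{17} \approx 1241.4$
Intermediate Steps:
$c = \frac{449}{68}$ ($c = 4 - \frac{\frac{7}{-34} - \frac{40}{8}}{2} = 4 - \frac{7 \left(- \frac{1}{34}\right) - 5}{2} = 4 - \frac{- \frac{7}{34} - 5}{2} = 4 - - \frac{177}{68} = 4 + \frac{177}{68} = \frac{449}{68} \approx 6.6029$)
$c \left(-16 - -12\right) \left(-1 - 46\right) = \frac{449 \left(-16 - -12\right)}{68} \left(-1 - 46\right) = \frac{449 \left(-16 + 12\right)}{68} \left(-1 - 46\right) = \frac{449}{68} \left(-4\right) \left(-47\right) = \left(- \frac{449}{17}\right) \left(-47\right) = \frac{21103}{17}$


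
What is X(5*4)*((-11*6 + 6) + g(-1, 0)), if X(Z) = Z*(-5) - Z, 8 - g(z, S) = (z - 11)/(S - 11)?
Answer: 70080/11 ≈ 6370.9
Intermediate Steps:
g(z, S) = 8 - (-11 + z)/(-11 + S) (g(z, S) = 8 - (z - 11)/(S - 11) = 8 - (-11 + z)/(-11 + S))
X(Z) = -6*Z (X(Z) = -5*Z - Z = -6*Z)
X(5*4)*((-11*6 + 6) + g(-1, 0)) = (-30*4)*((-11*6 + 6) + (-77 - 1*(-1) + 8*0)/(-11 + 0)) = (-6*20)*((-66 + 6) + (-77 + 1 + 0)/(-11)) = -120*(-60 - 1/11*(-76)) = -120*(-60 + 76/11) = -120*(-584/11) = 70080/11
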